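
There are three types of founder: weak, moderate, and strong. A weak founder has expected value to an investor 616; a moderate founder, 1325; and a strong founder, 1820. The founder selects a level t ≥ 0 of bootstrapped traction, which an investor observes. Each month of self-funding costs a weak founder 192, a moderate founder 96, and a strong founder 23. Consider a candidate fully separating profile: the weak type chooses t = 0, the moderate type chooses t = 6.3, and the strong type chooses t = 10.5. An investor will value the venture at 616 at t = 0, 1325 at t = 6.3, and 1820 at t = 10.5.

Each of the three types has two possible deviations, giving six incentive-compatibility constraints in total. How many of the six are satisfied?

Strong (own payoff 1820 − 23×10.5 = 1578.5): to t=0 gives 616 → no gain ✓; to t=6.3 gives 1325 − 23×6.3 = 1180.1 → no gain ✓.
Weak (own payoff 616): to t=6.3 gives 1325 − 192×6.3 = 115.4 → no gain ✓; to t=10.5 gives 1820 − 192×10.5 = -196 → no gain ✓.
Moderate (own payoff 1325 − 96×6.3 = 720.2): to t=0 gives 616 → no gain ✓; to t=10.5 gives 1820 − 96×10.5 = 812 → profitable ✗.
5 of the 6 constraints hold; not an equilibrium.

5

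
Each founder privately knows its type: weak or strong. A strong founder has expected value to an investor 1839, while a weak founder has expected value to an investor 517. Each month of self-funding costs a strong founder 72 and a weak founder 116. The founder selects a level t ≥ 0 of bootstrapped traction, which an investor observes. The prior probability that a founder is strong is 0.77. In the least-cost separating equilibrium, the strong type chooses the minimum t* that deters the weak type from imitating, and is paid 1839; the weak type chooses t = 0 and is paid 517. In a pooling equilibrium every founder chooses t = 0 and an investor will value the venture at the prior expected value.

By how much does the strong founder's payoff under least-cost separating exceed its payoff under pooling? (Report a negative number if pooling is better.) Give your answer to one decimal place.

Least-cost separating signal: t* solves 517 = 1839 − 116·t*, so t* = (1839 − 517)/116 ≈ 11.3966.
Strong type's separating payoff: 1839 − 72 × t* = 1839 − 72 × (1839 − 517)/116 = 1839 − 95184/116 ≈ 1018.448.
Pooling payoff: 0.77 × 1839 + 0.23 × 517 = 1534.94.
Difference: 1018.448 − 1534.94 = -516.492, i.e. -516.5 to one decimal place.
The strong type would prefer the pooling outcome.

-516.5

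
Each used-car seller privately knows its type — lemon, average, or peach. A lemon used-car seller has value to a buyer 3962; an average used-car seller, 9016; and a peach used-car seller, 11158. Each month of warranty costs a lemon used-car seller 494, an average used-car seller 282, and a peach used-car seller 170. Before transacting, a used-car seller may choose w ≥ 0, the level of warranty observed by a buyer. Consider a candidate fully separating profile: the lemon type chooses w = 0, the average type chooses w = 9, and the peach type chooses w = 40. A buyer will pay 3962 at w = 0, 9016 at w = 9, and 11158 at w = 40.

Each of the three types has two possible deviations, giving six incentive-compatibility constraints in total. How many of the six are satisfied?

4

Peach (own payoff 11158 − 170×40 = 4358): to w=0 gives 3962 → no gain ✓; to w=9 gives 9016 − 170×9 = 7486 → profitable ✗.
Average (own payoff 9016 − 282×9 = 6478): to w=0 gives 3962 → no gain ✓; to w=40 gives 11158 − 282×40 = -122 → no gain ✓.
Lemon (own payoff 3962): to w=9 gives 9016 − 494×9 = 4570 → profitable ✗; to w=40 gives 11158 − 494×40 = -8602 → no gain ✓.
4 of the 6 constraints hold; not an equilibrium.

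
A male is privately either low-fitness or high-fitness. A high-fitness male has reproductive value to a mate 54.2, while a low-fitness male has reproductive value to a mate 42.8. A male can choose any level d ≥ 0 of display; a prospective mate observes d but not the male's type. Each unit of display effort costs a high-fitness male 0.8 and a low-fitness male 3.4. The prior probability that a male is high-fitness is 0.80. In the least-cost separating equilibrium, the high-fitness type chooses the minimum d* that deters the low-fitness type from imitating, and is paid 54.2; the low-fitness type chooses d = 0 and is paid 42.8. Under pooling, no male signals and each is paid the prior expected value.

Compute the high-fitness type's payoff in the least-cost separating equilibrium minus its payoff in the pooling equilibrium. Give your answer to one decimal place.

Least-cost separating signal: d* solves 42.8 = 54.2 − 3.4·d*, so d* = (54.2 − 42.8)/3.4 ≈ 3.3529.
High-fitness type's separating payoff: 54.2 − 0.8 × d* = 54.2 − 0.8 × (54.2 − 42.8)/3.4 = 54.2 − 9.12/3.4 ≈ 51.518.
Pooling payoff: 0.80 × 54.2 + 0.20 × 42.8 = 51.92.
Difference: 51.518 − 51.92 = -0.402, i.e. -0.4 to one decimal place.
The high-fitness type would prefer the pooling outcome.

-0.4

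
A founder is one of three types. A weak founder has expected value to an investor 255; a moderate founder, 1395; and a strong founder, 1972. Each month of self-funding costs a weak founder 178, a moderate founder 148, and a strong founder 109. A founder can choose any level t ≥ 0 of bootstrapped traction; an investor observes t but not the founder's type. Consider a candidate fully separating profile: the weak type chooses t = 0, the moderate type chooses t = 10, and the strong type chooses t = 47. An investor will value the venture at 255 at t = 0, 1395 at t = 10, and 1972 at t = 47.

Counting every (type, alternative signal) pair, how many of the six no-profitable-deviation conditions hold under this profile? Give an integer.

3

Strong (own payoff 1972 − 109×47 = -3151): to t=0 gives 255 → profitable ✗; to t=10 gives 1395 − 109×10 = 305 → profitable ✗.
Weak (own payoff 255): to t=10 gives 1395 − 178×10 = -385 → no gain ✓; to t=47 gives 1972 − 178×47 = -6394 → no gain ✓.
Moderate (own payoff 1395 − 148×10 = -85): to t=0 gives 255 → profitable ✗; to t=47 gives 1972 − 148×47 = -4984 → no gain ✓.
3 of the 6 constraints hold; not an equilibrium.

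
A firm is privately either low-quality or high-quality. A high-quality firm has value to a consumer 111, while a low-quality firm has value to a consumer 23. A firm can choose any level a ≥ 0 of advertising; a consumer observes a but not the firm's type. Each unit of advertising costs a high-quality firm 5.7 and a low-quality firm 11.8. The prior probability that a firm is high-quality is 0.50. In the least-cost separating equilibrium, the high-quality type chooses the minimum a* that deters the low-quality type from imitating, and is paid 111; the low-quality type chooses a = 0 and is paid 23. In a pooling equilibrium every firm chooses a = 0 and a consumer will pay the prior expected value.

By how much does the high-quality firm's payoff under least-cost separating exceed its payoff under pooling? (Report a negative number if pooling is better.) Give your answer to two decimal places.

1.49

Least-cost separating signal: a* solves 23 = 111 − 11.8·a*, so a* = (111 − 23)/11.8 ≈ 7.4576.
High-quality type's separating payoff: 111 − 5.7 × a* = 111 − 5.7 × (111 − 23)/11.8 = 111 − 501.6/11.8 ≈ 68.4915.
Pooling payoff: 0.50 × 111 + 0.50 × 23 = 67.
Difference: 68.4915 − 67 = 1.4915, i.e. 1.49 to two decimal places.
The high-quality type prefers to separate.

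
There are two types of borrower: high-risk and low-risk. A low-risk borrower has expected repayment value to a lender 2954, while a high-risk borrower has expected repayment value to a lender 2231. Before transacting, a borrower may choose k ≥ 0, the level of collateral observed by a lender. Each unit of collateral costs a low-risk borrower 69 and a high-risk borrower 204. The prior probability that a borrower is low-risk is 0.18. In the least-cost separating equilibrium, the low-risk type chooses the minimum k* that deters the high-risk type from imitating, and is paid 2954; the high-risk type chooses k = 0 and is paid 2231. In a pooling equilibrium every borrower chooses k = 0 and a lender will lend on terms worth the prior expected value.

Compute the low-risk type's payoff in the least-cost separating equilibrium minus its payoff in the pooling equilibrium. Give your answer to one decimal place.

Least-cost separating signal: k* solves 2231 = 2954 − 204·k*, so k* = (2954 − 2231)/204 ≈ 3.5441.
Low-risk type's separating payoff: 2954 − 69 × k* = 2954 − 69 × (2954 − 2231)/204 = 2954 − 49887/204 ≈ 2709.456.
Pooling payoff: 0.18 × 2954 + 0.82 × 2231 = 2361.14.
Difference: 2709.456 − 2361.14 = 348.316, i.e. 348.3 to one decimal place.
The low-risk type prefers to separate.

348.3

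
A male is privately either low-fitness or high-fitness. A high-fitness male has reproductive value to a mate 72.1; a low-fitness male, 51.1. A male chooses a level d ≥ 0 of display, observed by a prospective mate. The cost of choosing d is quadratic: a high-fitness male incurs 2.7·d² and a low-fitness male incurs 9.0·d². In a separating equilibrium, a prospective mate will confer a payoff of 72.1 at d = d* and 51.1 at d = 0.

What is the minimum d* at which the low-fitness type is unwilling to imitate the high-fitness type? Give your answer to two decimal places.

1.53

The low-fitness type at d = 0 receives 51.1; imitating at d* yields 72.1 − 9.0·d*².
Indifference: 51.1 = 72.1 − 9.0·d*², so d*² = (72.1 − 51.1) / 9.0 ≈ 2.3333.
d* = √2.3333 ≈ 1.53.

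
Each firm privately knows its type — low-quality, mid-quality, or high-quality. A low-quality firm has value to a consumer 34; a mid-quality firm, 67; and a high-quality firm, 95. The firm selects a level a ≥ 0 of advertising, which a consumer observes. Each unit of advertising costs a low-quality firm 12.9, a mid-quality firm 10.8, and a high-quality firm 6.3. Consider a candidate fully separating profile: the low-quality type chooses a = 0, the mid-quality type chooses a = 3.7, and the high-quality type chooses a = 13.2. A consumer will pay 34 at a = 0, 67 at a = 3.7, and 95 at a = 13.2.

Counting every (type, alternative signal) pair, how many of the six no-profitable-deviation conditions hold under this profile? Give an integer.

High-quality (own payoff 95 − 6.3×13.2 = 11.84): to a=0 gives 34 → profitable ✗; to a=3.7 gives 67 − 6.3×3.7 = 43.69 → profitable ✗.
Mid-quality (own payoff 67 − 10.8×3.7 = 27.04): to a=0 gives 34 → profitable ✗; to a=13.2 gives 95 − 10.8×13.2 = -47.56 → no gain ✓.
Low-quality (own payoff 34): to a=3.7 gives 67 − 12.9×3.7 = 19.27 → no gain ✓; to a=13.2 gives 95 − 12.9×13.2 = -75.28 → no gain ✓.
3 of the 6 constraints hold; not an equilibrium.

3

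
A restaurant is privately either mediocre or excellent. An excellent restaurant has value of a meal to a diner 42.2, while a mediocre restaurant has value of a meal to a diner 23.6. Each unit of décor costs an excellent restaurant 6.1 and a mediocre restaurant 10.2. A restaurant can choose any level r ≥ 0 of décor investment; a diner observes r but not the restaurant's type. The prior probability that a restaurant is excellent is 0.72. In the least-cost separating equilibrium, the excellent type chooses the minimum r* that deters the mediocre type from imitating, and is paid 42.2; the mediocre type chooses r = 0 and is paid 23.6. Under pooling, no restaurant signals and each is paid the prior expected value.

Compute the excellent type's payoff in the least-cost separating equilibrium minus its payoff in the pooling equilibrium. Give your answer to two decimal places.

-5.92

Least-cost separating signal: r* solves 23.6 = 42.2 − 10.2·r*, so r* = (42.2 − 23.6)/10.2 ≈ 1.8235.
Excellent type's separating payoff: 42.2 − 6.1 × r* = 42.2 − 6.1 × (42.2 − 23.6)/10.2 = 42.2 − 113.46/10.2 ≈ 31.0765.
Pooling payoff: 0.72 × 42.2 + 0.28 × 23.6 = 36.992.
Difference: 31.0765 − 36.992 = -5.9155, i.e. -5.92 to two decimal places.
The excellent type would prefer the pooling outcome.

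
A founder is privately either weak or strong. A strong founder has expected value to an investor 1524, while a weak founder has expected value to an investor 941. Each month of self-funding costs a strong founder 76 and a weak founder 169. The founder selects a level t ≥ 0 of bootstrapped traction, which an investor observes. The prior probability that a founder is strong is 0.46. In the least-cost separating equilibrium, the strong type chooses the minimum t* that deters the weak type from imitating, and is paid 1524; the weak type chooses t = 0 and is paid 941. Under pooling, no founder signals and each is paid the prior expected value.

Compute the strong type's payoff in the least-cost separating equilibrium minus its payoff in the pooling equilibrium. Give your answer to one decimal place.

52.6

Least-cost separating signal: t* solves 941 = 1524 − 169·t*, so t* = (1524 − 941)/169 ≈ 3.4497.
Strong type's separating payoff: 1524 − 76 × t* = 1524 − 76 × (1524 − 941)/169 = 1524 − 44308/169 ≈ 1261.822.
Pooling payoff: 0.46 × 1524 + 0.54 × 941 = 1209.18.
Difference: 1261.822 − 1209.18 = 52.642, i.e. 52.6 to one decimal place.
The strong type prefers to separate.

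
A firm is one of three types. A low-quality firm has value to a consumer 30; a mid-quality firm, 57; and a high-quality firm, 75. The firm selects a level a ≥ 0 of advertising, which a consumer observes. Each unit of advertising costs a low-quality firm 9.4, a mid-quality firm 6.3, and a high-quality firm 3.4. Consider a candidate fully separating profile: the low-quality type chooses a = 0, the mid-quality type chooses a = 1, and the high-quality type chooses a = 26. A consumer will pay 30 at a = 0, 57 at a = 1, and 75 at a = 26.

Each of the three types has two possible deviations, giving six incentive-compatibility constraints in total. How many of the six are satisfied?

High-quality (own payoff 75 − 3.4×26 = -13.4): to a=0 gives 30 → profitable ✗; to a=1 gives 57 − 3.4×1 = 53.6 → profitable ✗.
Low-quality (own payoff 30): to a=1 gives 57 − 9.4×1 = 47.6 → profitable ✗; to a=26 gives 75 − 9.4×26 = -169.4 → no gain ✓.
Mid-quality (own payoff 57 − 6.3×1 = 50.7): to a=0 gives 30 → no gain ✓; to a=26 gives 75 − 6.3×26 = -88.8 → no gain ✓.
3 of the 6 constraints hold; not an equilibrium.

3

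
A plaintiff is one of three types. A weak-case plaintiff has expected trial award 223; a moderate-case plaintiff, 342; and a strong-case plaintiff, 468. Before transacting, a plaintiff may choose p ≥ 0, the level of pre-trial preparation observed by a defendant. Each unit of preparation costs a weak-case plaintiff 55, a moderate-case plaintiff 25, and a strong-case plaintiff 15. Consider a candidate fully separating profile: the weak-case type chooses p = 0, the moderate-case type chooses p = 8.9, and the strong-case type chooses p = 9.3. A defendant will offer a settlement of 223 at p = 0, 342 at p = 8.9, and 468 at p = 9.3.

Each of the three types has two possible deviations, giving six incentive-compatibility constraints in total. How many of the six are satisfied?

4

Strong-case (own payoff 468 − 15×9.3 = 328.5): to p=0 gives 223 → no gain ✓; to p=8.9 gives 342 − 15×8.9 = 208.5 → no gain ✓.
Weak-case (own payoff 223): to p=8.9 gives 342 − 55×8.9 = -147.5 → no gain ✓; to p=9.3 gives 468 − 55×9.3 = -43.5 → no gain ✓.
Moderate-case (own payoff 342 − 25×8.9 = 119.5): to p=0 gives 223 → profitable ✗; to p=9.3 gives 468 − 25×9.3 = 235.5 → profitable ✗.
4 of the 6 constraints hold; not an equilibrium.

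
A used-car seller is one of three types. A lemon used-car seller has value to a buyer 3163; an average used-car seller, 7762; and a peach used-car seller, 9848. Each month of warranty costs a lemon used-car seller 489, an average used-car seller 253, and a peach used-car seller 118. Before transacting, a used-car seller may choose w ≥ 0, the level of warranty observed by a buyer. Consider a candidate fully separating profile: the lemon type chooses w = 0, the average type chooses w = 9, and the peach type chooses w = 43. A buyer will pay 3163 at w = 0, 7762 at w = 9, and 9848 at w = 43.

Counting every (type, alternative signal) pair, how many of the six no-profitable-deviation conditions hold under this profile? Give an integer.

Average (own payoff 7762 − 253×9 = 5485): to w=0 gives 3163 → no gain ✓; to w=43 gives 9848 − 253×43 = -1031 → no gain ✓.
Lemon (own payoff 3163): to w=9 gives 7762 − 489×9 = 3361 → profitable ✗; to w=43 gives 9848 − 489×43 = -11179 → no gain ✓.
Peach (own payoff 9848 − 118×43 = 4774): to w=0 gives 3163 → no gain ✓; to w=9 gives 7762 − 118×9 = 6700 → profitable ✗.
4 of the 6 constraints hold; not an equilibrium.

4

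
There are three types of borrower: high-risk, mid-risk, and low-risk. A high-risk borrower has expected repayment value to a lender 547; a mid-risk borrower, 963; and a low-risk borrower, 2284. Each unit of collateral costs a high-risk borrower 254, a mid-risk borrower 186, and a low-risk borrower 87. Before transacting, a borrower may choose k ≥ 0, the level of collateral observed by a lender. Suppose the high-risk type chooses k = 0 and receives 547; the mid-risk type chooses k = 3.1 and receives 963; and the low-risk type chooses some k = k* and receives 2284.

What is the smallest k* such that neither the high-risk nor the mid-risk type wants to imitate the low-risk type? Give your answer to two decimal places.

High-risk type (on-path payoff 547) won't mimic when 547 ≥ 2284 − 254·k*, i.e. k* ≥ 6.84.
Mid-risk type (on-path payoff 963 − 186×3.1 = 386.4) won't mimic when 386.4 ≥ 2284 − 186·k*, i.e. k* ≥ 10.20.
Both must hold, so k* = max(6.84, 10.20) = 10.20. The mid-risk type's constraint binds.

10.20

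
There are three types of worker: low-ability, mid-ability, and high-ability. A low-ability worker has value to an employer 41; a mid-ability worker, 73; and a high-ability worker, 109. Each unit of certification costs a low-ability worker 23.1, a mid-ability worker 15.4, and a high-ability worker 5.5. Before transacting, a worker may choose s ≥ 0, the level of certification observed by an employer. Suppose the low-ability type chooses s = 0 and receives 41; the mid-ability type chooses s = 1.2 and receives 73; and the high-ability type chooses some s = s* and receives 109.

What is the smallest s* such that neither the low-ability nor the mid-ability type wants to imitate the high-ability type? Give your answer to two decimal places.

Mid-ability type (on-path payoff 73 − 15.4×1.2 = 54.52) won't mimic when 54.52 ≥ 109 − 15.4·s*, i.e. s* ≥ 3.54.
Low-ability type (on-path payoff 41) won't mimic when 41 ≥ 109 − 23.1·s*, i.e. s* ≥ 2.94.
Both must hold, so s* = max(2.94, 3.54) = 3.54. The mid-ability type's constraint binds.

3.54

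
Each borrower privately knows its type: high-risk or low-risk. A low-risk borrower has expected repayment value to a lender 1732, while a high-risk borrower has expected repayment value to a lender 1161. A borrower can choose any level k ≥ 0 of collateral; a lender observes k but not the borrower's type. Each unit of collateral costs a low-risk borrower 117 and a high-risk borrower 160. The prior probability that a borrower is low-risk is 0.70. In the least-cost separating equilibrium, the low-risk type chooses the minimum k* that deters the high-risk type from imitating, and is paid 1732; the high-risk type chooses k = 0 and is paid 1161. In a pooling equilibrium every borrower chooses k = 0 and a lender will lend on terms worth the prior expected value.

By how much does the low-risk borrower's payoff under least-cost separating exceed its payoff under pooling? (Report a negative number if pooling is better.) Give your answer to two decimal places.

-246.24

Least-cost separating signal: k* solves 1161 = 1732 − 160·k*, so k* = (1732 − 1161)/160 ≈ 3.5688.
Low-risk type's separating payoff: 1732 − 117 × k* = 1732 − 117 × (1732 − 1161)/160 = 1732 − 66807/160 ≈ 1314.4563.
Pooling payoff: 0.70 × 1732 + 0.30 × 1161 = 1560.7.
Difference: 1314.4563 − 1560.7 = -246.2437, i.e. -246.24 to two decimal places.
The low-risk type would prefer the pooling outcome.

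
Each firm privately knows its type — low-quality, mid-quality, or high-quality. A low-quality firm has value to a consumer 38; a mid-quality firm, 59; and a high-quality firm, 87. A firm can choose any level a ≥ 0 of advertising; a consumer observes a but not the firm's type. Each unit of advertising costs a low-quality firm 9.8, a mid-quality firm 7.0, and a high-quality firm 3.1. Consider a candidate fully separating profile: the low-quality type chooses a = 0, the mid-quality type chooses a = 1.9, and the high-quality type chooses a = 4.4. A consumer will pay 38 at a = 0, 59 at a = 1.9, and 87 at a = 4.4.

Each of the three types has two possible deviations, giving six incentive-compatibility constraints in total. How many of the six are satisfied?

3

Mid-quality (own payoff 59 − 7.0×1.9 = 45.7): to a=0 gives 38 → no gain ✓; to a=4.4 gives 87 − 7.0×4.4 = 56.2 → profitable ✗.
Low-quality (own payoff 38): to a=1.9 gives 59 − 9.8×1.9 = 40.38 → profitable ✗; to a=4.4 gives 87 − 9.8×4.4 = 43.88 → profitable ✗.
High-quality (own payoff 87 − 3.1×4.4 = 73.36): to a=0 gives 38 → no gain ✓; to a=1.9 gives 59 − 3.1×1.9 = 53.11 → no gain ✓.
3 of the 6 constraints hold; not an equilibrium.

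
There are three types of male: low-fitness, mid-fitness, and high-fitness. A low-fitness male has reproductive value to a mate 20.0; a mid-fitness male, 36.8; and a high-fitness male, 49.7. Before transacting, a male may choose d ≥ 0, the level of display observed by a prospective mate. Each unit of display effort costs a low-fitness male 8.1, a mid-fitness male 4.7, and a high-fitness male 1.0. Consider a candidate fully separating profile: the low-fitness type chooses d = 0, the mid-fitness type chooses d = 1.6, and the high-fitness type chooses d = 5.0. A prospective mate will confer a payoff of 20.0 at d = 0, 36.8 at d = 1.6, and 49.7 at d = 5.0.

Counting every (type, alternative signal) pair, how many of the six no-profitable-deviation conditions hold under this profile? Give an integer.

5

High-fitness (own payoff 49.7 − 1.0×5.0 = 44.7): to d=0 gives 20.0 → no gain ✓; to d=1.6 gives 36.8 − 1.0×1.6 = 35.2 → no gain ✓.
Mid-fitness (own payoff 36.8 − 4.7×1.6 = 29.28): to d=0 gives 20.0 → no gain ✓; to d=5.0 gives 49.7 − 4.7×5.0 = 26.2 → no gain ✓.
Low-fitness (own payoff 20.0): to d=1.6 gives 36.8 − 8.1×1.6 = 23.84 → profitable ✗; to d=5.0 gives 49.7 − 8.1×5.0 = 9.2 → no gain ✓.
5 of the 6 constraints hold; not an equilibrium.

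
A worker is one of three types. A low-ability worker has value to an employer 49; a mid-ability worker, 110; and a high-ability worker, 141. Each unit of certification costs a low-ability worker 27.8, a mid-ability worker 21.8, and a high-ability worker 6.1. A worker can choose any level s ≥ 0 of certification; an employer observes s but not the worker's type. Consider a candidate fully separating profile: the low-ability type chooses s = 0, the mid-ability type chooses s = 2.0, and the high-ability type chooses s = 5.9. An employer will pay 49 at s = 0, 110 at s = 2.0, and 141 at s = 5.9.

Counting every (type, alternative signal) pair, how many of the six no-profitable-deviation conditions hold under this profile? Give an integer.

Low-ability (own payoff 49): to s=2.0 gives 110 − 27.8×2.0 = 54.4 → profitable ✗; to s=5.9 gives 141 − 27.8×5.9 = -23.02 → no gain ✓.
High-ability (own payoff 141 − 6.1×5.9 = 105.01): to s=0 gives 49 → no gain ✓; to s=2.0 gives 110 − 6.1×2.0 = 97.8 → no gain ✓.
Mid-ability (own payoff 110 − 21.8×2.0 = 66.4): to s=0 gives 49 → no gain ✓; to s=5.9 gives 141 − 21.8×5.9 = 12.38 → no gain ✓.
5 of the 6 constraints hold; not an equilibrium.

5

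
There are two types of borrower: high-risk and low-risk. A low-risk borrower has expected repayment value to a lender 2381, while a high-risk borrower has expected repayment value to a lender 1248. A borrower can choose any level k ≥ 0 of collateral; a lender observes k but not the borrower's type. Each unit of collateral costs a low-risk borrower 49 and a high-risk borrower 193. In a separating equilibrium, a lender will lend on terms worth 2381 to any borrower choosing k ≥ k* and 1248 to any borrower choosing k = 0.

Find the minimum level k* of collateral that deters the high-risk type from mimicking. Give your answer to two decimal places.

A high-risk borrower choosing k = 0 receives 1248.
Imitating at k* instead would pay 2381 at cost 193·k*, netting 2381 − 193·k*.
Indifference: 1248 = 2381 − 193·k*, so k* = (2381 − 1248) / 193 ≈ 5.87.
This is the high-risk type's binding incentive-compatibility constraint; any k ≥ 5.87 sustains separation on that side.

5.87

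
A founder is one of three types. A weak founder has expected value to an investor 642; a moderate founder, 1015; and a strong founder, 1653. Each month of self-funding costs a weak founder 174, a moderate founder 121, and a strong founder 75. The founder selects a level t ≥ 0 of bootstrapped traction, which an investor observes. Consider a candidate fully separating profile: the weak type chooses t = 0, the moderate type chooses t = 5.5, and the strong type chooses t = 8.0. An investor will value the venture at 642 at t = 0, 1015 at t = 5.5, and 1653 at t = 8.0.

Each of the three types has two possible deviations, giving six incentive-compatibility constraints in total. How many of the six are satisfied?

Weak (own payoff 642): to t=5.5 gives 1015 − 174×5.5 = 58 → no gain ✓; to t=8.0 gives 1653 − 174×8.0 = 261 → no gain ✓.
Moderate (own payoff 1015 − 121×5.5 = 349.5): to t=0 gives 642 → profitable ✗; to t=8.0 gives 1653 − 121×8.0 = 685 → profitable ✗.
Strong (own payoff 1653 − 75×8.0 = 1053): to t=0 gives 642 → no gain ✓; to t=5.5 gives 1015 − 75×5.5 = 602.5 → no gain ✓.
4 of the 6 constraints hold; not an equilibrium.

4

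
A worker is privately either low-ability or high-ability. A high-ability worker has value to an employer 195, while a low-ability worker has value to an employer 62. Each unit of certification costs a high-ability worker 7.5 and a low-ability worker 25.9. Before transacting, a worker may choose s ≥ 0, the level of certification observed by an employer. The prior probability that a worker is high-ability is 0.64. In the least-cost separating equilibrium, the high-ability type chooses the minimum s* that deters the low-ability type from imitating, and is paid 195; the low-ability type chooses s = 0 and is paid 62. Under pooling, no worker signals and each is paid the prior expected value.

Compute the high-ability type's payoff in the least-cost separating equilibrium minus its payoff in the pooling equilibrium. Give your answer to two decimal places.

Least-cost separating signal: s* solves 62 = 195 − 25.9·s*, so s* = (195 − 62)/25.9 ≈ 5.1351.
High-ability type's separating payoff: 195 − 7.5 × s* = 195 − 7.5 × (195 − 62)/25.9 = 195 − 997.5/25.9 ≈ 156.4865.
Pooling payoff: 0.64 × 195 + 0.36 × 62 = 147.12.
Difference: 156.4865 − 147.12 = 9.3665, i.e. 9.37 to two decimal places.
The high-ability type prefers to separate.

9.37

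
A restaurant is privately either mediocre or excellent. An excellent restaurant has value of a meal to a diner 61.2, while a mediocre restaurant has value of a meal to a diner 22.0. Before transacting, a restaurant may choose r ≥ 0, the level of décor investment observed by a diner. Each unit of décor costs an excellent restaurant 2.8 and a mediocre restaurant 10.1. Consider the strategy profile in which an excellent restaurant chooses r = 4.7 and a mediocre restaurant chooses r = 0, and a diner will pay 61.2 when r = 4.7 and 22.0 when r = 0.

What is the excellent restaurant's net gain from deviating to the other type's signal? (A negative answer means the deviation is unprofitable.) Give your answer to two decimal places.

Playing r = 4.7 the excellent restaurant receives 61.2 − 2.8 × 4.7 = 48.04.
Deviating to r = 0 yields 22.0 instead.
Gain from deviating: 22.0 − 48.04 = -26.04.
The gain is negative, so the excellent type's incentive-compatibility constraint is satisfied.

-26.04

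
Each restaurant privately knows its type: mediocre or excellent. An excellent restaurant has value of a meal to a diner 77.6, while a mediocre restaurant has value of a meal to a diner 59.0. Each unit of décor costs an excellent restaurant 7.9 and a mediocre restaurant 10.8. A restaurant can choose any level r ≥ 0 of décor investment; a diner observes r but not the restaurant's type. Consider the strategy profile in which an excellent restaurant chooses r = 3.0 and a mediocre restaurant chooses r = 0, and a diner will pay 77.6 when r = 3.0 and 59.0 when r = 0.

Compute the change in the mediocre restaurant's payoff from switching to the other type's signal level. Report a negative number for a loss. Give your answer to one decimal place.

Playing r = 0 the mediocre restaurant receives 59.0.
Deviating to r = 3.0 brings payment 77.6 at cost 10.8 × 3.0 = 32.4, netting 45.2.
Gain from deviating: 45.2 − 59.0 = -13.8.
The gain is negative, so the mediocre type's incentive-compatibility constraint is satisfied.

-13.8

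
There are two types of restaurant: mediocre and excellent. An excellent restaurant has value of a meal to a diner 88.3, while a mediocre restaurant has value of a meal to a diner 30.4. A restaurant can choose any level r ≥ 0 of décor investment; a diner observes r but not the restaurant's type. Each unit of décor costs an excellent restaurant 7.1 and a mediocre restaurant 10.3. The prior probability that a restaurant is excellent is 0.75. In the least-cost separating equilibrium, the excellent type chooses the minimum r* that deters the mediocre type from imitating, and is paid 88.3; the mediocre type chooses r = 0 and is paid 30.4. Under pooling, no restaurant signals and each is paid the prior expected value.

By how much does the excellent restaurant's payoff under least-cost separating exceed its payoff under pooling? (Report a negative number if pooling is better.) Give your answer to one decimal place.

-25.4

Least-cost separating signal: r* solves 30.4 = 88.3 − 10.3·r*, so r* = (88.3 − 30.4)/10.3 ≈ 5.6214.
Excellent type's separating payoff: 88.3 − 7.1 × r* = 88.3 − 7.1 × (88.3 − 30.4)/10.3 = 88.3 − 411.09/10.3 ≈ 48.388.
Pooling payoff: 0.75 × 88.3 + 0.25 × 30.4 = 73.825.
Difference: 48.388 − 73.825 = -25.437, i.e. -25.4 to one decimal place.
The excellent type would prefer the pooling outcome.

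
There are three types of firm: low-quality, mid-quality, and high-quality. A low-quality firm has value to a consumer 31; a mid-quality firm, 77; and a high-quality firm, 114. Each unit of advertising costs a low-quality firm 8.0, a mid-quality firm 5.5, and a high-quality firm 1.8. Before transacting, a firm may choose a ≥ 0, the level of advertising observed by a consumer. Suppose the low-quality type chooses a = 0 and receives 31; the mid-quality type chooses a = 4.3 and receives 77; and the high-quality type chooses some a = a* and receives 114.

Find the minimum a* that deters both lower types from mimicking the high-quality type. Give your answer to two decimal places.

Mid-quality type (on-path payoff 77 − 5.5×4.3 = 53.35) won't mimic when 53.35 ≥ 114 − 5.5·a*, i.e. a* ≥ 11.03.
Low-quality type (on-path payoff 31) won't mimic when 31 ≥ 114 − 8.0·a*, i.e. a* ≥ 10.38.
Both must hold, so a* = max(10.38, 11.03) = 11.03. The mid-quality type's constraint binds.

11.03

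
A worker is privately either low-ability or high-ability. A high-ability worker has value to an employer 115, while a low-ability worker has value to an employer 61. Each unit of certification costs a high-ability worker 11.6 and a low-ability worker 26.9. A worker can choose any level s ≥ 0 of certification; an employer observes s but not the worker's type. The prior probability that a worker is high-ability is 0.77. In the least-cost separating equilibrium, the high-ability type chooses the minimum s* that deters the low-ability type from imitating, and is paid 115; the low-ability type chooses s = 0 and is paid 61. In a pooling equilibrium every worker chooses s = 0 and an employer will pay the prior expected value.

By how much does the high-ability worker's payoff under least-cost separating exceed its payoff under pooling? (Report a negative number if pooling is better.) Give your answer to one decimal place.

Least-cost separating signal: s* solves 61 = 115 − 26.9·s*, so s* = (115 − 61)/26.9 ≈ 2.0074.
High-ability type's separating payoff: 115 − 11.6 × s* = 115 − 11.6 × (115 − 61)/26.9 = 115 − 626.4/26.9 ≈ 91.714.
Pooling payoff: 0.77 × 115 + 0.23 × 61 = 102.58.
Difference: 91.714 − 102.58 = -10.866, i.e. -10.9 to one decimal place.
The high-ability type would prefer the pooling outcome.

-10.9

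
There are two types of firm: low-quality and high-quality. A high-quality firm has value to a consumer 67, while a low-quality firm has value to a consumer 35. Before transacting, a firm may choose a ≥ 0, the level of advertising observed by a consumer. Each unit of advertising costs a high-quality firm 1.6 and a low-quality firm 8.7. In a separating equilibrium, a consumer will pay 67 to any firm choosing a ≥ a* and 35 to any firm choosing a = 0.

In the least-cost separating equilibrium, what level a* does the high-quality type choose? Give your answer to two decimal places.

3.68

A low-quality firm choosing a = 0 receives 35.
Imitating at a* instead would pay 67 at cost 8.7·a*, netting 67 − 8.7·a*.
Indifference: 35 = 67 − 8.7·a*, so a* = (67 − 35) / 8.7 ≈ 3.68.
At a* the low-quality type's incentive constraint just binds; the high-quality type strictly prefers a* since its per-unit cost is lower.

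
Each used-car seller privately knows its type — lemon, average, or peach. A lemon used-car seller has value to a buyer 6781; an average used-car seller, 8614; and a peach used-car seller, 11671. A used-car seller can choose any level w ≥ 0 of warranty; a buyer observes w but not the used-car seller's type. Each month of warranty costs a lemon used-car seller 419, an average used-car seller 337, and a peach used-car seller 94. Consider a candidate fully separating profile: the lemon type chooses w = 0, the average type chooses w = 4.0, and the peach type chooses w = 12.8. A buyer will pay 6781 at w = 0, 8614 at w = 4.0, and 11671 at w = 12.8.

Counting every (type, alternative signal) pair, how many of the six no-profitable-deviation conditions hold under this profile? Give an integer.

Lemon (own payoff 6781): to w=4.0 gives 8614 − 419×4.0 = 6938 → profitable ✗; to w=12.8 gives 11671 − 419×12.8 = 6307.8 → no gain ✓.
Average (own payoff 8614 − 337×4.0 = 7266): to w=0 gives 6781 → no gain ✓; to w=12.8 gives 11671 − 337×12.8 = 7357.4 → profitable ✗.
Peach (own payoff 11671 − 94×12.8 = 10467.8): to w=0 gives 6781 → no gain ✓; to w=4.0 gives 8614 − 94×4.0 = 8238 → no gain ✓.
4 of the 6 constraints hold; not an equilibrium.

4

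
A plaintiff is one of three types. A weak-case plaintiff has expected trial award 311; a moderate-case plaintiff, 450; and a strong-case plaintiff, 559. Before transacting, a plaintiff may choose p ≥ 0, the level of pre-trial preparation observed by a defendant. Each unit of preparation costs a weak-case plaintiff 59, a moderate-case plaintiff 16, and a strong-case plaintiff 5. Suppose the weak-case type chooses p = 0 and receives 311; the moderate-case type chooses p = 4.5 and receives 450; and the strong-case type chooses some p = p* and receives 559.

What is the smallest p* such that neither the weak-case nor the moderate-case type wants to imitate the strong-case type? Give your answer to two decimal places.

Weak-case type (on-path payoff 311) won't mimic when 311 ≥ 559 − 59·p*, i.e. p* ≥ 4.20.
Moderate-case type (on-path payoff 450 − 16×4.5 = 378) won't mimic when 378 ≥ 559 − 16·p*, i.e. p* ≥ 11.31.
Both must hold, so p* = max(4.20, 11.31) = 11.31. The moderate-case type's constraint binds.

11.31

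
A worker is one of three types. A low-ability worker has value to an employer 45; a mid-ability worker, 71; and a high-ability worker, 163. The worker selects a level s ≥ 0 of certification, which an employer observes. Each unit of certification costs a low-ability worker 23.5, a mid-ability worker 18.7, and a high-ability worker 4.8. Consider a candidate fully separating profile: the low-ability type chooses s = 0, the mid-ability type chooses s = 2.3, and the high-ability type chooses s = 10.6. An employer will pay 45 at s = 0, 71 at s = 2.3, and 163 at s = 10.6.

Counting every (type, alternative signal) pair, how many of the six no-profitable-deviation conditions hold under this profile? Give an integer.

High-ability (own payoff 163 − 4.8×10.6 = 112.12): to s=0 gives 45 → no gain ✓; to s=2.3 gives 71 − 4.8×2.3 = 59.96 → no gain ✓.
Mid-ability (own payoff 71 − 18.7×2.3 = 27.99): to s=0 gives 45 → profitable ✗; to s=10.6 gives 163 − 18.7×10.6 = -35.22 → no gain ✓.
Low-ability (own payoff 45): to s=2.3 gives 71 − 23.5×2.3 = 16.95 → no gain ✓; to s=10.6 gives 163 − 23.5×10.6 = -86.1 → no gain ✓.
5 of the 6 constraints hold; not an equilibrium.

5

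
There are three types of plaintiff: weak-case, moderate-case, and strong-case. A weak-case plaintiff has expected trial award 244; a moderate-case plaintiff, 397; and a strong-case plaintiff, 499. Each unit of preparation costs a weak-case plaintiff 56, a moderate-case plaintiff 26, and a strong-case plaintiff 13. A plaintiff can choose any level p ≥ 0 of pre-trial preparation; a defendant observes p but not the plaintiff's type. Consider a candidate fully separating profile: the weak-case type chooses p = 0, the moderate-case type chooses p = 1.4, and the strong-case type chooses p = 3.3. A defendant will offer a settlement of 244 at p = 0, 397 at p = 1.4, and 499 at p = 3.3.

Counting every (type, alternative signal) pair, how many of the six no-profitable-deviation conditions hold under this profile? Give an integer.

3

Moderate-case (own payoff 397 − 26×1.4 = 360.6): to p=0 gives 244 → no gain ✓; to p=3.3 gives 499 − 26×3.3 = 413.2 → profitable ✗.
Weak-case (own payoff 244): to p=1.4 gives 397 − 56×1.4 = 318.6 → profitable ✗; to p=3.3 gives 499 − 56×3.3 = 314.2 → profitable ✗.
Strong-case (own payoff 499 − 13×3.3 = 456.1): to p=0 gives 244 → no gain ✓; to p=1.4 gives 397 − 13×1.4 = 378.8 → no gain ✓.
3 of the 6 constraints hold; not an equilibrium.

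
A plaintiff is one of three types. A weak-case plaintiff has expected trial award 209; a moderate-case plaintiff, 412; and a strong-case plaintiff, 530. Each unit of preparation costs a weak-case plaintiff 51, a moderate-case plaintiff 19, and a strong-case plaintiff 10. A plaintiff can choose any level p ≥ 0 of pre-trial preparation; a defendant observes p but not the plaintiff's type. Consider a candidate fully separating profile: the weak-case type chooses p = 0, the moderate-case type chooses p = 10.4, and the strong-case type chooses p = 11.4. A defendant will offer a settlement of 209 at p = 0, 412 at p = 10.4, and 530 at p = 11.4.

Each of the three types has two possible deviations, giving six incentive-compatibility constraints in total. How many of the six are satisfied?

5

Moderate-case (own payoff 412 − 19×10.4 = 214.4): to p=0 gives 209 → no gain ✓; to p=11.4 gives 530 − 19×11.4 = 313.4 → profitable ✗.
Weak-case (own payoff 209): to p=10.4 gives 412 − 51×10.4 = -118.4 → no gain ✓; to p=11.4 gives 530 − 51×11.4 = -51.4 → no gain ✓.
Strong-case (own payoff 530 − 10×11.4 = 416): to p=0 gives 209 → no gain ✓; to p=10.4 gives 412 − 10×10.4 = 308 → no gain ✓.
5 of the 6 constraints hold; not an equilibrium.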